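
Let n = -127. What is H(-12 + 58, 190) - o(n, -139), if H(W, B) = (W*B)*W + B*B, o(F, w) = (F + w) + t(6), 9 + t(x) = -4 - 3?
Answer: 438422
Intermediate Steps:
t(x) = -16 (t(x) = -9 + (-4 - 3) = -9 - 7 = -16)
o(F, w) = -16 + F + w (o(F, w) = (F + w) - 16 = -16 + F + w)
H(W, B) = B**2 + B*W**2 (H(W, B) = (B*W)*W + B**2 = B*W**2 + B**2 = B**2 + B*W**2)
H(-12 + 58, 190) - o(n, -139) = 190*(190 + (-12 + 58)**2) - (-16 - 127 - 139) = 190*(190 + 46**2) - 1*(-282) = 190*(190 + 2116) + 282 = 190*2306 + 282 = 438140 + 282 = 438422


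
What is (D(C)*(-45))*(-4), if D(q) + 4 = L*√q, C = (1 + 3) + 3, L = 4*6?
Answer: -720 + 4320*√7 ≈ 10710.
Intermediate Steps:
L = 24
C = 7 (C = 4 + 3 = 7)
D(q) = -4 + 24*√q
(D(C)*(-45))*(-4) = ((-4 + 24*√7)*(-45))*(-4) = (180 - 1080*√7)*(-4) = -720 + 4320*√7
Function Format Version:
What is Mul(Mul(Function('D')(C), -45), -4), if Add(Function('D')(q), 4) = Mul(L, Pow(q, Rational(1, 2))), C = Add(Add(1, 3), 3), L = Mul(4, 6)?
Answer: Add(-720, Mul(4320, Pow(7, Rational(1, 2)))) ≈ 10710.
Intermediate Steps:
L = 24
C = 7 (C = Add(4, 3) = 7)
Function('D')(q) = Add(-4, Mul(24, Pow(q, Rational(1, 2))))
Mul(Mul(Function('D')(C), -45), -4) = Mul(Mul(Add(-4, Mul(24, Pow(7, Rational(1, 2)))), -45), -4) = Mul(Add(180, Mul(-1080, Pow(7, Rational(1, 2)))), -4) = Add(-720, Mul(4320, Pow(7, Rational(1, 2))))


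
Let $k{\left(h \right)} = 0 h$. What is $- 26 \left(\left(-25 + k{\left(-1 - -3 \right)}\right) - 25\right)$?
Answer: $1300$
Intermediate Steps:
$k{\left(h \right)} = 0$
$- 26 \left(\left(-25 + k{\left(-1 - -3 \right)}\right) - 25\right) = - 26 \left(\left(-25 + 0\right) - 25\right) = - 26 \left(-25 - 25\right) = \left(-26\right) \left(-50\right) = 1300$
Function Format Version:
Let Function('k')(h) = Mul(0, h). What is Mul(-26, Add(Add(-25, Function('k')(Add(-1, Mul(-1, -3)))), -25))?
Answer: 1300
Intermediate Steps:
Function('k')(h) = 0
Mul(-26, Add(Add(-25, Function('k')(Add(-1, Mul(-1, -3)))), -25)) = Mul(-26, Add(Add(-25, 0), -25)) = Mul(-26, Add(-25, -25)) = Mul(-26, -50) = 1300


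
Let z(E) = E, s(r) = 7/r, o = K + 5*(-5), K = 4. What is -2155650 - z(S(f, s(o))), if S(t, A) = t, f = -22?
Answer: -2155628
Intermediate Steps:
o = -21 (o = 4 + 5*(-5) = 4 - 25 = -21)
-2155650 - z(S(f, s(o))) = -2155650 - 1*(-22) = -2155650 + 22 = -2155628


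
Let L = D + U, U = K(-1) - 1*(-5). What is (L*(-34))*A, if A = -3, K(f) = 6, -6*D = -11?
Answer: 1309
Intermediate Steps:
D = 11/6 (D = -1/6*(-11) = 11/6 ≈ 1.8333)
U = 11 (U = 6 - 1*(-5) = 6 + 5 = 11)
L = 77/6 (L = 11/6 + 11 = 77/6 ≈ 12.833)
(L*(-34))*A = ((77/6)*(-34))*(-3) = -1309/3*(-3) = 1309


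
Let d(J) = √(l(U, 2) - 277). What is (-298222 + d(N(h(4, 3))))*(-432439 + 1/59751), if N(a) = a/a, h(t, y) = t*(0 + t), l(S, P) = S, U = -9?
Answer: 7705657664140736/59751 - 25838662688*I*√286/59751 ≈ 1.2896e+11 - 7.3132e+6*I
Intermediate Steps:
h(t, y) = t² (h(t, y) = t*t = t²)
N(a) = 1
d(J) = I*√286 (d(J) = √(-9 - 277) = √(-286) = I*√286)
(-298222 + d(N(h(4, 3))))*(-432439 + 1/59751) = (-298222 + I*√286)*(-432439 + 1/59751) = (-298222 + I*√286)*(-25838662688/59751) = 7705657664140736/59751 - 25838662688*I*√286/59751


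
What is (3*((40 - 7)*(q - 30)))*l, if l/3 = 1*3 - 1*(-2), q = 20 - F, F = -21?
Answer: 16335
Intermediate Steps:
q = 41 (q = 20 - 1*(-21) = 20 + 21 = 41)
l = 15 (l = 3*(1*3 - 1*(-2)) = 3*(3 + 2) = 3*5 = 15)
(3*((40 - 7)*(q - 30)))*l = (3*((40 - 7)*(41 - 30)))*15 = (3*(33*11))*15 = (3*363)*15 = 1089*15 = 16335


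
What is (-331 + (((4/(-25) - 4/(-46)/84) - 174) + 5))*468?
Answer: -942149442/4025 ≈ -2.3407e+5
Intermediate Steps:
(-331 + (((4/(-25) - 4/(-46)/84) - 174) + 5))*468 = (-331 + (((4*(-1/25) - 4*(-1/46)*(1/84)) - 174) + 5))*468 = (-331 + (((-4/25 + (2/23)*(1/84)) - 174) + 5))*468 = (-331 + (((-4/25 + 1/966) - 174) + 5))*468 = (-331 + ((-3839/24150 - 174) + 5))*468 = (-331 + (-4205939/24150 + 5))*468 = (-331 - 4085189/24150)*468 = -12078839/24150*468 = -942149442/4025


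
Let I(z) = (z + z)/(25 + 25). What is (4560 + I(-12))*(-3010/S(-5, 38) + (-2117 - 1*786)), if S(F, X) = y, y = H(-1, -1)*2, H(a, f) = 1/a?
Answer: -159355224/25 ≈ -6.3742e+6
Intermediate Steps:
y = -2 (y = 2/(-1) = -1*2 = -2)
S(F, X) = -2
I(z) = z/25 (I(z) = (2*z)/50 = (2*z)*(1/50) = z/25)
(4560 + I(-12))*(-3010/S(-5, 38) + (-2117 - 1*786)) = (4560 + (1/25)*(-12))*(-3010/(-2) + (-2117 - 1*786)) = (4560 - 12/25)*(-3010*(-½) + (-2117 - 786)) = 113988*(1505 - 2903)/25 = (113988/25)*(-1398) = -159355224/25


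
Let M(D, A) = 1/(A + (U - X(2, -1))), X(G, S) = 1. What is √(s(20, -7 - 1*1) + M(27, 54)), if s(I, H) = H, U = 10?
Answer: I*√3521/21 ≈ 2.8256*I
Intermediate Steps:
M(D, A) = 1/(9 + A) (M(D, A) = 1/(A + (10 - 1*1)) = 1/(A + (10 - 1)) = 1/(A + 9) = 1/(9 + A))
√(s(20, -7 - 1*1) + M(27, 54)) = √((-7 - 1*1) + 1/(9 + 54)) = √((-7 - 1) + 1/63) = √(-8 + 1/63) = √(-503/63) = I*√3521/21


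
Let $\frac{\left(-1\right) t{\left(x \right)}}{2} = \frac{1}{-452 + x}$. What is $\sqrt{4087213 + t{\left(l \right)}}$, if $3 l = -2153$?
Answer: $\frac{\sqrt{415918882267}}{319} \approx 2021.7$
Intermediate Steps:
$l = - \frac{2153}{3}$ ($l = \frac{1}{3} \left(-2153\right) = - \frac{2153}{3} \approx -717.67$)
$t{\left(x \right)} = - \frac{2}{-452 + x}$
$\sqrt{4087213 + t{\left(l \right)}} = \sqrt{4087213 - \frac{2}{-452 - \frac{2153}{3}}} = \sqrt{4087213 - \frac{2}{- \frac{3509}{3}}} = \sqrt{4087213 - - \frac{6}{3509}} = \sqrt{4087213 + \frac{6}{3509}} = \sqrt{\frac{14342030423}{3509}} = \frac{\sqrt{415918882267}}{319}$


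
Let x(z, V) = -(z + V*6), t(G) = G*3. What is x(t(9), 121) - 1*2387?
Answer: -3140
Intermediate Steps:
t(G) = 3*G
x(z, V) = -z - 6*V (x(z, V) = -(z + 6*V) = -z - 6*V)
x(t(9), 121) - 1*2387 = (-3*9 - 6*121) - 1*2387 = (-1*27 - 726) - 2387 = (-27 - 726) - 2387 = -753 - 2387 = -3140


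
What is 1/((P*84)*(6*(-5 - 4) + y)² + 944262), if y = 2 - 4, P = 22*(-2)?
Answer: -1/10646394 ≈ -9.3929e-8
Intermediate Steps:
P = -44
y = -2
1/((P*84)*(6*(-5 - 4) + y)² + 944262) = 1/((-44*84)*(6*(-5 - 4) - 2)² + 944262) = 1/(-3696*(6*(-9) - 2)² + 944262) = 1/(-3696*(-54 - 2)² + 944262) = 1/(-3696*(-56)² + 944262) = 1/(-3696*3136 + 944262) = 1/(-11590656 + 944262) = 1/(-10646394) = -1/10646394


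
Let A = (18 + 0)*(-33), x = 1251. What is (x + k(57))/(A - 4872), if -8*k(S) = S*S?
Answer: -2253/14576 ≈ -0.15457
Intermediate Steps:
A = -594 (A = 18*(-33) = -594)
k(S) = -S**2/8 (k(S) = -S*S/8 = -S**2/8)
(x + k(57))/(A - 4872) = (1251 - 1/8*57**2)/(-594 - 4872) = (1251 - 1/8*3249)/(-5466) = (1251 - 3249/8)*(-1/5466) = (6759/8)*(-1/5466) = -2253/14576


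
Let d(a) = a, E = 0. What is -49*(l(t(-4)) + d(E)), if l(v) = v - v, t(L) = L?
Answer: 0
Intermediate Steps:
l(v) = 0
-49*(l(t(-4)) + d(E)) = -49*(0 + 0) = -49*0 = 0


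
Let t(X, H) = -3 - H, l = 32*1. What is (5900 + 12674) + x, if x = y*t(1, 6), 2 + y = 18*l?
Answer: 13408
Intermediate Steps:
l = 32
y = 574 (y = -2 + 18*32 = -2 + 576 = 574)
x = -5166 (x = 574*(-3 - 1*6) = 574*(-3 - 6) = 574*(-9) = -5166)
(5900 + 12674) + x = (5900 + 12674) - 5166 = 18574 - 5166 = 13408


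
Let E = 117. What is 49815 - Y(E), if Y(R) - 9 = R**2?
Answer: 36117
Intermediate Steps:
Y(R) = 9 + R**2
49815 - Y(E) = 49815 - (9 + 117**2) = 49815 - (9 + 13689) = 49815 - 1*13698 = 49815 - 13698 = 36117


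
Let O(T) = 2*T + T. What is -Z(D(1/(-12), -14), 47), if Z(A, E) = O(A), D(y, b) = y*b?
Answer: -7/2 ≈ -3.5000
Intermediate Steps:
O(T) = 3*T
D(y, b) = b*y
Z(A, E) = 3*A
-Z(D(1/(-12), -14), 47) = -3*(-14/(-12)) = -3*(-14*(-1)/12) = -3*(-14*(-1/12)) = -3*7/6 = -1*7/2 = -7/2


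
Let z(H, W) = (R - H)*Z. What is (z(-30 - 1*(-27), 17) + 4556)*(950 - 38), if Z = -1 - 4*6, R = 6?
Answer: 3949872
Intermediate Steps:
Z = -25 (Z = -1 - 24 = -25)
z(H, W) = -150 + 25*H (z(H, W) = (6 - H)*(-25) = -150 + 25*H)
(z(-30 - 1*(-27), 17) + 4556)*(950 - 38) = ((-150 + 25*(-30 - 1*(-27))) + 4556)*(950 - 38) = ((-150 + 25*(-30 + 27)) + 4556)*912 = ((-150 + 25*(-3)) + 4556)*912 = ((-150 - 75) + 4556)*912 = (-225 + 4556)*912 = 4331*912 = 3949872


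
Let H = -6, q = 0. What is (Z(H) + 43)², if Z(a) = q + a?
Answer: 1369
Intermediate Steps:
Z(a) = a (Z(a) = 0 + a = a)
(Z(H) + 43)² = (-6 + 43)² = 37² = 1369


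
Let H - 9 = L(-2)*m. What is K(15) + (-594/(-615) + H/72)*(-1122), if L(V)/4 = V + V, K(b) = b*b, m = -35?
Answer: -23924987/2460 ≈ -9725.6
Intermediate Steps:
K(b) = b**2
L(V) = 8*V (L(V) = 4*(V + V) = 4*(2*V) = 8*V)
H = 569 (H = 9 + (8*(-2))*(-35) = 9 - 16*(-35) = 9 + 560 = 569)
K(15) + (-594/(-615) + H/72)*(-1122) = 15**2 + (-594/(-615) + 569/72)*(-1122) = 225 + (-594*(-1/615) + 569*(1/72))*(-1122) = 225 + (198/205 + 569/72)*(-1122) = 225 + (130901/14760)*(-1122) = 225 - 24478487/2460 = -23924987/2460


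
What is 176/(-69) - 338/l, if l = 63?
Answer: -11470/1449 ≈ -7.9158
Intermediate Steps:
176/(-69) - 338/l = 176/(-69) - 338/63 = 176*(-1/69) - 338*1/63 = -176/69 - 338/63 = -11470/1449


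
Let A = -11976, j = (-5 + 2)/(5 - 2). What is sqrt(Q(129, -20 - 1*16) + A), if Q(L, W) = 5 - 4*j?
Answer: I*sqrt(11967) ≈ 109.39*I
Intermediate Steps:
j = -1 (j = -3/3 = -3*1/3 = -1)
Q(L, W) = 9 (Q(L, W) = 5 - 4*(-1) = 5 + 4 = 9)
sqrt(Q(129, -20 - 1*16) + A) = sqrt(9 - 11976) = sqrt(-11967) = I*sqrt(11967)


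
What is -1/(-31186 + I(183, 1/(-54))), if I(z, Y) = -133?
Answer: 1/31319 ≈ 3.1930e-5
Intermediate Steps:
-1/(-31186 + I(183, 1/(-54))) = -1/(-31186 - 133) = -1/(-31319) = -1*(-1/31319) = 1/31319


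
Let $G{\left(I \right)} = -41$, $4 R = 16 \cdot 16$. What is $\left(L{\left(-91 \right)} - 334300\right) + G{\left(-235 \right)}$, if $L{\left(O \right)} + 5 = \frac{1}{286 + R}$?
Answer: $- \frac{117021099}{350} \approx -3.3435 \cdot 10^{5}$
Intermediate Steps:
$R = 64$ ($R = \frac{16 \cdot 16}{4} = \frac{1}{4} \cdot 256 = 64$)
$L{\left(O \right)} = - \frac{1749}{350}$ ($L{\left(O \right)} = -5 + \frac{1}{286 + 64} = -5 + \frac{1}{350} = - \frac{1749}{350}$)
$\left(L{\left(-91 \right)} - 334300\right) + G{\left(-235 \right)} = \left(- \frac{1749}{350} - 334300\right) - 41 = - \frac{117006749}{350} - 41 = - \frac{117021099}{350}$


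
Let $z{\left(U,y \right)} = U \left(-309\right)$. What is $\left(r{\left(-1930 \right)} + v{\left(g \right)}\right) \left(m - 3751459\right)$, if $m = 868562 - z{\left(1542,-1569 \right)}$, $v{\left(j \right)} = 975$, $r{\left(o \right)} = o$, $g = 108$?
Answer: $2298130145$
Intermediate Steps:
$z{\left(U,y \right)} = - 309 U$
$m = 1345040$ ($m = 868562 - \left(-309\right) 1542 = 868562 - -476478 = 868562 + 476478 = 1345040$)
$\left(r{\left(-1930 \right)} + v{\left(g \right)}\right) \left(m - 3751459\right) = \left(-1930 + 975\right) \left(1345040 - 3751459\right) = \left(-955\right) \left(-2406419\right) = 2298130145$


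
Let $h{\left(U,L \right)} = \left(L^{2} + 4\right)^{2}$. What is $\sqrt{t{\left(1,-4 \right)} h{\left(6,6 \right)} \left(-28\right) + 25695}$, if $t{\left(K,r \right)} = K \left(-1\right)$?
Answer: $\sqrt{70495} \approx 265.51$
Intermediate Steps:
$t{\left(K,r \right)} = - K$
$h{\left(U,L \right)} = \left(4 + L^{2}\right)^{2}$
$\sqrt{t{\left(1,-4 \right)} h{\left(6,6 \right)} \left(-28\right) + 25695} = \sqrt{\left(-1\right) 1 \left(4 + 6^{2}\right)^{2} \left(-28\right) + 25695} = \sqrt{- \left(4 + 36\right)^{2} \left(-28\right) + 25695} = \sqrt{- 40^{2} \left(-28\right) + 25695} = \sqrt{\left(-1\right) 1600 \left(-28\right) + 25695} = \sqrt{\left(-1600\right) \left(-28\right) + 25695} = \sqrt{44800 + 25695} = \sqrt{70495}$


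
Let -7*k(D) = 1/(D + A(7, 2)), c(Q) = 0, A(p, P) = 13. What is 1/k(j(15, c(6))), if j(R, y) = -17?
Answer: 28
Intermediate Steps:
k(D) = -1/(7*(13 + D)) (k(D) = -1/(7*(D + 13)) = -1/(7*(13 + D)))
1/k(j(15, c(6))) = 1/(-1/(91 + 7*(-17))) = 1/(-1/(91 - 119)) = 1/(-1/(-28)) = 1/(-1*(-1/28)) = 1/(1/28) = 28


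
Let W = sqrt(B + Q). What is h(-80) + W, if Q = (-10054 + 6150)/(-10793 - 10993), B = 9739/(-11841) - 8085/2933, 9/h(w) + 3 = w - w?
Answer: -3 + 6*I*sqrt(3405427542958209915)/6004922383 ≈ -3.0 + 1.8439*I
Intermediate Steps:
h(w) = -3 (h(w) = 9/(-3 + (w - w)) = 9/(-3 + 0) = 9/(-3) = 9*(-1/3) = -3)
B = -17756996/4961379 (B = 9739*(-1/11841) - 8085*1/2933 = -9739/11841 - 1155/419 = -17756996/4961379 ≈ -3.5790)
Q = 1952/10893 (Q = -3904/(-21786) = -3904*(-1/21786) = 1952/10893 ≈ 0.17920)
W = 6*I*sqrt(3405427542958209915)/6004922383 (W = sqrt(-17756996/4961379 + 1952/10893) = sqrt(-20415816180/6004922383) = 6*I*sqrt(3405427542958209915)/6004922383 ≈ 1.8439*I)
h(-80) + W = -3 + 6*I*sqrt(3405427542958209915)/6004922383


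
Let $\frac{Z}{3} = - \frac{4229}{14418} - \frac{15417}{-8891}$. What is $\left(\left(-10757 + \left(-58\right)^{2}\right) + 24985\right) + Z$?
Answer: $\frac{751893410699}{42730146} \approx 17596.0$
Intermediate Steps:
$Z = \frac{184682267}{42730146}$ ($Z = 3 \left(- \frac{4229}{14418} - \frac{15417}{-8891}\right) = 3 \left(\left(-4229\right) \frac{1}{14418} - - \frac{15417}{8891}\right) = 3 \left(- \frac{4229}{14418} + \frac{15417}{8891}\right) = 3 \cdot \frac{184682267}{128190438} = \frac{184682267}{42730146} \approx 4.3221$)
$\left(\left(-10757 + \left(-58\right)^{2}\right) + 24985\right) + Z = \left(\left(-10757 + \left(-58\right)^{2}\right) + 24985\right) + \frac{184682267}{42730146} = \left(\left(-10757 + 3364\right) + 24985\right) + \frac{184682267}{42730146} = \left(-7393 + 24985\right) + \frac{184682267}{42730146} = 17592 + \frac{184682267}{42730146} = \frac{751893410699}{42730146}$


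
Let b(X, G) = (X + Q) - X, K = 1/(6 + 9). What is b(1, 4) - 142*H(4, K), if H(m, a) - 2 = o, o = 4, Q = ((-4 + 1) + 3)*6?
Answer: -852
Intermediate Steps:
Q = 0 (Q = (-3 + 3)*6 = 0*6 = 0)
K = 1/15 ≈ 0.066667
b(X, G) = 0 (b(X, G) = (X + 0) - X = X - X = 0)
H(m, a) = 6 (H(m, a) = 2 + 4 = 6)
b(1, 4) - 142*H(4, K) = 0 - 142*6 = 0 - 852 = -852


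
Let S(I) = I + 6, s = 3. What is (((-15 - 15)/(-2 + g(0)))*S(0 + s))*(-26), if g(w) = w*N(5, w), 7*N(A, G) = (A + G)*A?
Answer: -3510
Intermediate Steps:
N(A, G) = A*(A + G)/7 (N(A, G) = ((A + G)*A)/7 = (A*(A + G))/7 = A*(A + G)/7)
g(w) = w*(25/7 + 5*w/7) (g(w) = w*((1/7)*5*(5 + w)) = w*(25/7 + 5*w/7))
S(I) = 6 + I
(((-15 - 15)/(-2 + g(0)))*S(0 + s))*(-26) = (((-15 - 15)/(-2 + (5/7)*0*(5 + 0)))*(6 + (0 + 3)))*(-26) = ((-30/(-2 + (5/7)*0*5))*(6 + 3))*(-26) = (-30/(-2 + 0)*9)*(-26) = (-30/(-2)*9)*(-26) = (-30*(-1/2)*9)*(-26) = (15*9)*(-26) = 135*(-26) = -3510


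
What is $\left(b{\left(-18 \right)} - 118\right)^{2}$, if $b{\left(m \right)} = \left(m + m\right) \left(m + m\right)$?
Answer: $1387684$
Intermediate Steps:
$b{\left(m \right)} = 4 m^{2}$ ($b{\left(m \right)} = 2 m 2 m = 4 m^{2}$)
$\left(b{\left(-18 \right)} - 118\right)^{2} = \left(4 \left(-18\right)^{2} - 118\right)^{2} = \left(4 \cdot 324 - 118\right)^{2} = \left(1296 - 118\right)^{2} = 1178^{2} = 1387684$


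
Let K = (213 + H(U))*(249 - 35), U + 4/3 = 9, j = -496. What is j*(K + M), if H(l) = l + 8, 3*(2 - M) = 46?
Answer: -72794944/3 ≈ -2.4265e+7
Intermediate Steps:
M = -40/3 (M = 2 - ⅓*46 = 2 - 46/3 = -40/3 ≈ -13.333)
U = 23/3 (U = -4/3 + 9 = 23/3 ≈ 7.6667)
H(l) = 8 + l
K = 146804/3 (K = (213 + (8 + 23/3))*(249 - 35) = (213 + 47/3)*214 = (686/3)*214 = 146804/3 ≈ 48935.)
j*(K + M) = -496*(146804/3 - 40/3) = -496*146764/3 = -72794944/3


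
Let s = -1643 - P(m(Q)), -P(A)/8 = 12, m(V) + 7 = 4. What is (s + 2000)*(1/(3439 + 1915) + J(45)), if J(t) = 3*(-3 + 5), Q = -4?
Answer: 14552625/5354 ≈ 2718.1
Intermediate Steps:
J(t) = 6 (J(t) = 3*2 = 6)
m(V) = -3 (m(V) = -7 + 4 = -3)
P(A) = -96 (P(A) = -8*12 = -96)
s = -1547 (s = -1643 - 1*(-96) = -1643 + 96 = -1547)
(s + 2000)*(1/(3439 + 1915) + J(45)) = (-1547 + 2000)*(1/(3439 + 1915) + 6) = 453*(1/5354 + 6) = 453*(32125/5354) = 14552625/5354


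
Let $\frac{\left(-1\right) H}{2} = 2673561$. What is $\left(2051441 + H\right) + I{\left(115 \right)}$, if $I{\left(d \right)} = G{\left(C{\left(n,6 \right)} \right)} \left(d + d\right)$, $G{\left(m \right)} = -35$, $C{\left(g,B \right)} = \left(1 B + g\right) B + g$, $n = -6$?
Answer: $-3303731$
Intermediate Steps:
$C{\left(g,B \right)} = g + B \left(B + g\right)$ ($C{\left(g,B \right)} = \left(B + g\right) B + g = B \left(B + g\right) + g = g + B \left(B + g\right)$)
$H = -5347122$ ($H = \left(-2\right) 2673561 = -5347122$)
$I{\left(d \right)} = - 70 d$ ($I{\left(d \right)} = - 35 \left(d + d\right) = - 35 \cdot 2 d = - 70 d$)
$\left(2051441 + H\right) + I{\left(115 \right)} = \left(2051441 - 5347122\right) - 8050 = -3295681 - 8050 = -3303731$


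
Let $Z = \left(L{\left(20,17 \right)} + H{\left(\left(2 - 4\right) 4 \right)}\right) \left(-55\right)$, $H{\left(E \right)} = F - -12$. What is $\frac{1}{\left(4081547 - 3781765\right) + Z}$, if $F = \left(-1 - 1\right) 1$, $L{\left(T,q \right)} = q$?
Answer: $\frac{1}{298297} \approx 3.3524 \cdot 10^{-6}$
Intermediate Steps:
$F = -2$ ($F = \left(-2\right) 1 = -2$)
$H{\left(E \right)} = 10$ ($H{\left(E \right)} = -2 - -12 = -2 + 12 = 10$)
$Z = -1485$ ($Z = \left(17 + 10\right) \left(-55\right) = 27 \left(-55\right) = -1485$)
$\frac{1}{\left(4081547 - 3781765\right) + Z} = \frac{1}{\left(4081547 - 3781765\right) - 1485} = \frac{1}{299782 - 1485} = \frac{1}{298297}$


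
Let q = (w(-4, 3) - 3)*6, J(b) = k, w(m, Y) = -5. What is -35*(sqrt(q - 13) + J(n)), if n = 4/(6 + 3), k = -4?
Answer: 140 - 35*I*sqrt(61) ≈ 140.0 - 273.36*I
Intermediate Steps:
n = 4/9 ≈ 0.44444
J(b) = -4
q = -48 (q = (-5 - 3)*6 = -8*6 = -48)
-35*(sqrt(q - 13) + J(n)) = -35*(sqrt(-48 - 13) - 4) = -35*(sqrt(-61) - 4) = -35*(I*sqrt(61) - 4) = -35*(-4 + I*sqrt(61)) = 140 - 35*I*sqrt(61)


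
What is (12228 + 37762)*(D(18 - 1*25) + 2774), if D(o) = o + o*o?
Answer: 140771840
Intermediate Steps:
D(o) = o + o**2
(12228 + 37762)*(D(18 - 1*25) + 2774) = (12228 + 37762)*((18 - 1*25)*(1 + (18 - 1*25)) + 2774) = 49990*((18 - 25)*(1 + (18 - 25)) + 2774) = 49990*(-7*(1 - 7) + 2774) = 49990*(-7*(-6) + 2774) = 49990*(42 + 2774) = 49990*2816 = 140771840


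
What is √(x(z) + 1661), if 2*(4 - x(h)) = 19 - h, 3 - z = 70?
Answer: √1622 ≈ 40.274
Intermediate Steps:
z = -67 (z = 3 - 1*70 = 3 - 70 = -67)
x(h) = -11/2 + h/2 (x(h) = 4 - (19 - h)/2 = 4 + (-19/2 + h/2) = -11/2 + h/2)
√(x(z) + 1661) = √((-11/2 + (½)*(-67)) + 1661) = √((-11/2 - 67/2) + 1661) = √(-39 + 1661) = √1622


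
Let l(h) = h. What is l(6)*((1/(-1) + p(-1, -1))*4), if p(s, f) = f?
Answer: -48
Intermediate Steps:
l(6)*((1/(-1) + p(-1, -1))*4) = 6*((1/(-1) - 1)*4) = 6*((-1 - 1)*4) = 6*(-2*4) = 6*(-8) = -48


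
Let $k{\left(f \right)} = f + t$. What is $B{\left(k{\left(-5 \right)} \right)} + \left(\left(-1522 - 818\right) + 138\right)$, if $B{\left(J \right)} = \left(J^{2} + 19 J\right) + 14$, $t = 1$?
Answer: $-2248$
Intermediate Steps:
$k{\left(f \right)} = 1 + f$ ($k{\left(f \right)} = f + 1 = 1 + f$)
$B{\left(J \right)} = 14 + J^{2} + 19 J$
$B{\left(k{\left(-5 \right)} \right)} + \left(\left(-1522 - 818\right) + 138\right) = \left(14 + \left(1 - 5\right)^{2} + 19 \left(1 - 5\right)\right) + \left(\left(-1522 - 818\right) + 138\right) = \left(14 + \left(-4\right)^{2} + 19 \left(-4\right)\right) + \left(-2340 + 138\right) = \left(14 + 16 - 76\right) - 2202 = -46 - 2202 = -2248$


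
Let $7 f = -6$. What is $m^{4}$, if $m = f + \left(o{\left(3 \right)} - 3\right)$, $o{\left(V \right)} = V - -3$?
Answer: $\frac{50625}{2401} \approx 21.085$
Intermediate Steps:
$f = - \frac{6}{7}$ ($f = \frac{1}{7} \left(-6\right) = - \frac{6}{7} \approx -0.85714$)
$o{\left(V \right)} = 3 + V$ ($o{\left(V \right)} = V + 3 = 3 + V$)
$m = \frac{15}{7}$ ($m = - \frac{6}{7} + \left(\left(3 + 3\right) - 3\right) = - \frac{6}{7} + \left(6 - 3\right) = - \frac{6}{7} + 3 = \frac{15}{7} \approx 2.1429$)
$m^{4} = \left(\frac{15}{7}\right)^{4} = \frac{50625}{2401}$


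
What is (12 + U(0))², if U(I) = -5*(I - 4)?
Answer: 1024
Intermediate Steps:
U(I) = 20 - 5*I (U(I) = -5*(-4 + I) = 20 - 5*I)
(12 + U(0))² = (12 + (20 - 5*0))² = (12 + (20 + 0))² = (12 + 20)² = 32² = 1024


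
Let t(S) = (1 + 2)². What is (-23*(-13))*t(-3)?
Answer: 2691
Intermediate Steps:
t(S) = 9 (t(S) = 3² = 9)
(-23*(-13))*t(-3) = -23*(-13)*9 = 299*9 = 2691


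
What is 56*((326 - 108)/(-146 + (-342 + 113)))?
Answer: -12208/375 ≈ -32.555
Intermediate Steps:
56*((326 - 108)/(-146 + (-342 + 113))) = 56*(218/(-146 - 229)) = 56*(218/(-375)) = 56*(218*(-1/375)) = 56*(-218/375) = -12208/375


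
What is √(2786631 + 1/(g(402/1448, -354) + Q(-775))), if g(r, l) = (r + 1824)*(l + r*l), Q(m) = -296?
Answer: 5*√5216029042585682430367148863/216321792373 ≈ 1669.3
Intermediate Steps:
g(r, l) = (1824 + r)*(l + l*r)
√(2786631 + 1/(g(402/1448, -354) + Q(-775))) = √(2786631 + 1/(-354*(1824 + (402/1448)² + 1825*(402/1448)) - 296)) = √(2786631 + 1/(-354*(1824 + (402*(1/1448))² + 1825*(402*(1/1448))) - 296)) = √(2786631 + 1/(-354*(1824 + (201/724)² + 1825*(201/724)) - 296)) = √(2786631 + 1/(-354*(1824 + 40401/524176 + 366825/724) - 296)) = √(2786631 + 1/(-354*1221718725/524176 - 296)) = √(2786631 + 1/(-216244214325/262088 - 296)) = √(2786631 + 1/(-216321792373/262088)) = √(2786631 - 262088/216321792373) = √(602809012601903275/216321792373) = 5*√5216029042585682430367148863/216321792373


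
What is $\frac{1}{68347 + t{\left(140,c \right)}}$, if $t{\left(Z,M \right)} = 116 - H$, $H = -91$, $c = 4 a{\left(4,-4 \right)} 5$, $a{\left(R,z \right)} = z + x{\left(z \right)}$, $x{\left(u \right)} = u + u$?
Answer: $\frac{1}{68554} \approx 1.4587 \cdot 10^{-5}$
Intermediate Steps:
$x{\left(u \right)} = 2 u$
$a{\left(R,z \right)} = 3 z$ ($a{\left(R,z \right)} = z + 2 z = 3 z$)
$c = -240$ ($c = 4 \cdot 3 \left(-4\right) 5 = 4 \left(-12\right) 5 = \left(-48\right) 5 = -240$)
$t{\left(Z,M \right)} = 207$ ($t{\left(Z,M \right)} = 116 - -91 = 116 + 91 = 207$)
$\frac{1}{68347 + t{\left(140,c \right)}} = \frac{1}{68347 + 207} = \frac{1}{68554}$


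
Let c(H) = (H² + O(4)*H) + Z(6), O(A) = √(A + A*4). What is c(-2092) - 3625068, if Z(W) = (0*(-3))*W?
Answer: 751396 - 4184*√5 ≈ 7.4204e+5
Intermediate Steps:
Z(W) = 0 (Z(W) = 0*W = 0)
O(A) = √5*√A (O(A) = √(A + 4*A) = √(5*A) = √5*√A)
c(H) = H² + 2*H*√5 (c(H) = (H² + (√5*√4)*H) + 0 = (H² + (√5*2)*H) + 0 = (H² + (2*√5)*H) + 0 = (H² + 2*H*√5) + 0 = H² + 2*H*√5)
c(-2092) - 3625068 = -2092*(-2092 + 2*√5) - 3625068 = (4376464 - 4184*√5) - 3625068 = 751396 - 4184*√5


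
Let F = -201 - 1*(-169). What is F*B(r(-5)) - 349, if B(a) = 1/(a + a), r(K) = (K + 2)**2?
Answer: -3157/9 ≈ -350.78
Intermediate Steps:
F = -32 (F = -201 + 169 = -32)
r(K) = (2 + K)**2
B(a) = 1/(2*a)
F*B(r(-5)) - 349 = -16/((2 - 5)**2) - 349 = -16/((-3)**2) - 349 = -16/9 - 349 = -3157/9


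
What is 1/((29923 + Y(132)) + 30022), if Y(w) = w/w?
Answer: 1/59946 ≈ 1.6682e-5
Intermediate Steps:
Y(w) = 1
1/((29923 + Y(132)) + 30022) = 1/((29923 + 1) + 30022) = 1/(29924 + 30022) = 1/59946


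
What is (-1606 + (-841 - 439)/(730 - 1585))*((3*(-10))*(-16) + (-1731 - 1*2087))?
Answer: 915847060/171 ≈ 5.3558e+6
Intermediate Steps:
(-1606 + (-841 - 439)/(730 - 1585))*((3*(-10))*(-16) + (-1731 - 1*2087)) = (-1606 - 1280/(-855))*(-30*(-16) + (-1731 - 2087)) = (-1606 - 1280*(-1/855))*(480 - 3818) = (-1606 + 256/171)*(-3338) = -274370/171*(-3338) = 915847060/171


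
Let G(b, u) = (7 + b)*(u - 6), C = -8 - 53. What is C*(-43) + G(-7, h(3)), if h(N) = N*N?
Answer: 2623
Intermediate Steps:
h(N) = N²
C = -61
G(b, u) = (-6 + u)*(7 + b) (G(b, u) = (7 + b)*(-6 + u) = (-6 + u)*(7 + b))
C*(-43) + G(-7, h(3)) = -61*(-43) + (-42 - 6*(-7) + 7*3² - 7*3²) = 2623 + (-42 + 42 + 7*9 - 7*9) = 2623 + (-42 + 42 + 63 - 63) = 2623 + 0 = 2623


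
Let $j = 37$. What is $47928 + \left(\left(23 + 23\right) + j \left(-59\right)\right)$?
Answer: $45791$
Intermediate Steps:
$47928 + \left(\left(23 + 23\right) + j \left(-59\right)\right) = 47928 + \left(\left(23 + 23\right) + 37 \left(-59\right)\right) = 47928 + \left(46 - 2183\right) = 47928 - 2137 = 45791$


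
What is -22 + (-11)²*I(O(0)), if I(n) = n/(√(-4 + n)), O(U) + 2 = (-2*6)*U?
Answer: -22 + 121*I*√6/3 ≈ -22.0 + 98.796*I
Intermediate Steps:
O(U) = -2 - 12*U (O(U) = -2 + (-2*6)*U = -2 - 12*U)
I(n) = n/√(-4 + n)
-22 + (-11)²*I(O(0)) = -22 + (-11)²*((-2 - 12*0)/√(-4 + (-2 - 12*0))) = -22 + 121*((-2 + 0)/√(-4 + (-2 + 0))) = -22 + 121*(-2/√(-4 - 2)) = -22 + 121*(-(-1)*I*√6/3) = -22 + 121*(I*√6/3) = -22 + 121*I*√6/3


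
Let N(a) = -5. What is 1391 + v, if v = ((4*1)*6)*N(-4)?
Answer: 1271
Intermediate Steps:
v = -120 (v = ((4*1)*6)*(-5) = (4*6)*(-5) = 24*(-5) = -120)
1391 + v = 1391 - 120 = 1271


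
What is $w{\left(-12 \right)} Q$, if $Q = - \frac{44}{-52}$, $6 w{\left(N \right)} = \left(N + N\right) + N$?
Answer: $- \frac{66}{13} \approx -5.0769$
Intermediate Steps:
$w{\left(N \right)} = \frac{N}{2}$ ($w{\left(N \right)} = \frac{\left(N + N\right) + N}{6} = \frac{2 N + N}{6} = \frac{3 N}{6} = \frac{N}{2}$)
$Q = \frac{11}{13}$ ($Q = \left(-44\right) \left(- \frac{1}{52}\right) = \frac{11}{13} \approx 0.84615$)
$w{\left(-12 \right)} Q = \frac{1}{2} \left(-12\right) \frac{11}{13} = \left(-6\right) \frac{11}{13} = - \frac{66}{13}$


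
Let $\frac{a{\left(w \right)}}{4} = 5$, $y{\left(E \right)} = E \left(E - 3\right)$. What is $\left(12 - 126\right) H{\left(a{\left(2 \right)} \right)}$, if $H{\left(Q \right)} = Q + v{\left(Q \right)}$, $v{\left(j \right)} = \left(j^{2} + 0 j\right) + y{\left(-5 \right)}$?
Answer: $-52440$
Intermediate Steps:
$y{\left(E \right)} = E \left(-3 + E\right)$
$v{\left(j \right)} = 40 + j^{2}$ ($v{\left(j \right)} = \left(j^{2} + 0 j\right) - 5 \left(-3 - 5\right) = \left(j^{2} + 0\right) - -40 = j^{2} + 40 = 40 + j^{2}$)
$a{\left(w \right)} = 20$ ($a{\left(w \right)} = 4 \cdot 5 = 20$)
$H{\left(Q \right)} = 40 + Q + Q^{2}$ ($H{\left(Q \right)} = Q + \left(40 + Q^{2}\right) = 40 + Q + Q^{2}$)
$\left(12 - 126\right) H{\left(a{\left(2 \right)} \right)} = \left(12 - 126\right) \left(40 + 20 + 20^{2}\right) = \left(12 - 126\right) \left(40 + 20 + 400\right) = \left(-114\right) 460 = -52440$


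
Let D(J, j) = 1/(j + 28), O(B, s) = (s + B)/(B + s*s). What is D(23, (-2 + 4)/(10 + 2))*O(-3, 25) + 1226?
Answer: 64437400/52559 ≈ 1226.0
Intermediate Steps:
O(B, s) = (B + s)/(B + s²)
D(J, j) = 1/(28 + j)
D(23, (-2 + 4)/(10 + 2))*O(-3, 25) + 1226 = ((-3 + 25)/(-3 + 25²))/(28 + (-2 + 4)/(10 + 2)) + 1226 = (22/(-3 + 625))/(28 + 2/12) + 1226 = (22/622)/(28 + 2*(1/12)) + 1226 = ((1/622)*22)/(28 + ⅙) + 1226 = (11/311)/(169/6) + 1226 = (6/169)*(11/311) + 1226 = 66/52559 + 1226 = 64437400/52559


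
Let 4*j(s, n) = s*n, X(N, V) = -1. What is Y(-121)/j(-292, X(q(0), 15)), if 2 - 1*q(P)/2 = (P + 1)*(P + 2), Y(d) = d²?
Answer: 14641/73 ≈ 200.56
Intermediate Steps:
q(P) = 4 - 2*(1 + P)*(2 + P) (q(P) = 4 - 2*(P + 1)*(P + 2) = 4 - 2*(1 + P)*(2 + P))
j(s, n) = n*s/4 (j(s, n) = (s*n)/4 = (n*s)/4 = n*s/4)
Y(-121)/j(-292, X(q(0), 15)) = (-121)²/(((¼)*(-1)*(-292))) = 14641/73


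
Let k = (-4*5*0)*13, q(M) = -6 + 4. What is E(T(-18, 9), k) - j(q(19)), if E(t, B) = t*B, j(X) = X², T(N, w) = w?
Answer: -4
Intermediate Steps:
q(M) = -2
k = 0 (k = -20*0*13 = 0*13 = 0)
E(t, B) = B*t
E(T(-18, 9), k) - j(q(19)) = 0*9 - 1*(-2)² = 0 - 1*4 = 0 - 4 = -4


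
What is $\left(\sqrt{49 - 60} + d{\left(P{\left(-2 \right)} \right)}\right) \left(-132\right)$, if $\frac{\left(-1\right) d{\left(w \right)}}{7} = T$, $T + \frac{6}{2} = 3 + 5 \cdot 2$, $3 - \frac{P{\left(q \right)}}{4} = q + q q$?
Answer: $9240 - 132 i \sqrt{11} \approx 9240.0 - 437.79 i$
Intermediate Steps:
$P{\left(q \right)} = 12 - 4 q - 4 q^{2}$ ($P{\left(q \right)} = 12 - 4 \left(q + q q\right) = 12 - 4 \left(q + q^{2}\right) = 12 - \left(4 q + 4 q^{2}\right) = 12 - 4 q - 4 q^{2}$)
$T = 10$ ($T = -3 + \left(3 + 5 \cdot 2\right) = -3 + \left(3 + 10\right) = -3 + 13 = 10$)
$d{\left(w \right)} = -70$ ($d{\left(w \right)} = \left(-7\right) 10 = -70$)
$\left(\sqrt{49 - 60} + d{\left(P{\left(-2 \right)} \right)}\right) \left(-132\right) = \left(\sqrt{49 - 60} - 70\right) \left(-132\right) = \left(\sqrt{-11} - 70\right) \left(-132\right) = \left(i \sqrt{11} - 70\right) \left(-132\right) = \left(-70 + i \sqrt{11}\right) \left(-132\right) = 9240 - 132 i \sqrt{11}$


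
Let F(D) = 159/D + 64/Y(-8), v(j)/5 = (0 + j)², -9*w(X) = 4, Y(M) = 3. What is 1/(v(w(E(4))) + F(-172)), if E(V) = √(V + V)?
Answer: 13932/298097 ≈ 0.046736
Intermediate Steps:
E(V) = √2*√V (E(V) = √(2*V) = √2*√V)
w(X) = -4/9 (w(X) = -⅑*4 = -4/9)
v(j) = 5*j² (v(j) = 5*(0 + j)² = 5*j²)
F(D) = 64/3 + 159/D (F(D) = 159/D + 64/3 = 64/3 + 159/D)
1/(v(w(E(4))) + F(-172)) = 1/(5*(-4/9)² + (64/3 + 159/(-172))) = 1/(5*(16/81) + (64/3 + 159*(-1/172))) = 1/(80/81 + (64/3 - 159/172)) = 1/(80/81 + 10531/516) = 1/(298097/13932) = 13932/298097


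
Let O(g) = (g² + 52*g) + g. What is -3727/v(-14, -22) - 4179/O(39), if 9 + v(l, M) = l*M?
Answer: -16301/1196 ≈ -13.630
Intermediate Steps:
v(l, M) = -9 + M*l (v(l, M) = -9 + l*M = -9 + M*l)
O(g) = g² + 53*g
-3727/v(-14, -22) - 4179/O(39) = -3727/(-9 - 22*(-14)) - 4179*1/(39*(53 + 39)) = -3727/(-9 + 308) - 4179/(39*92) = -3727/299 - 4179/3588 = -3727*1/299 - 4179*1/3588 = -3727/299 - 1393/1196 = -16301/1196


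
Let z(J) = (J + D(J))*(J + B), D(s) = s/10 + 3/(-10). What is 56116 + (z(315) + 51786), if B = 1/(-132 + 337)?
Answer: 222380606/1025 ≈ 2.1696e+5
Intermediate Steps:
D(s) = -3/10 + s/10 (D(s) = s*(⅒) + 3*(-⅒) = s/10 - 3/10 = -3/10 + s/10)
B = 1/205 ≈ 0.0048781
z(J) = (-3/10 + 11*J/10)*(1/205 + J) (z(J) = (J + (-3/10 + J/10))*(J + 1/205) = (-3/10 + 11*J/10)*(1/205 + J))
56116 + (z(315) + 51786) = 56116 + ((-3/2050 - 302/1025*315 + (11/10)*315²) + 51786) = 56116 + ((-3/2050 - 19026/205 + (11/10)*99225) + 51786) = 56116 + ((-3/2050 - 19026/205 + 218295/2) + 51786) = 56116 + (111781056/1025 + 51786) = 56116 + 164861706/1025 = 222380606/1025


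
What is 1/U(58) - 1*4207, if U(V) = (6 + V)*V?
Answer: -15616383/3712 ≈ -4207.0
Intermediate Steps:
U(V) = V*(6 + V)
1/U(58) - 1*4207 = 1/(58*(6 + 58)) - 1*4207 = 1/(58*64) - 4207 = 1/3712 - 4207 = -15616383/3712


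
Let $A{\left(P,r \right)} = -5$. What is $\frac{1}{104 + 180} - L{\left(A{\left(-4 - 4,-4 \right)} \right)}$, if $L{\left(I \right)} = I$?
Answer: $\frac{1421}{284} \approx 5.0035$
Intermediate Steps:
$\frac{1}{104 + 180} - L{\left(A{\left(-4 - 4,-4 \right)} \right)} = \frac{1}{104 + 180} - -5 = \frac{1}{284} + 5 = \frac{1421}{284}$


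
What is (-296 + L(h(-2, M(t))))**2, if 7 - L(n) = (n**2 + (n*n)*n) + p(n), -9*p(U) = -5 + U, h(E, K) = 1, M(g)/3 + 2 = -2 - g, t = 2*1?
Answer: 6880129/81 ≈ 84940.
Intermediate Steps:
t = 2
M(g) = -12 - 3*g (M(g) = -6 + 3*(-2 - g) = -6 + (-6 - 3*g) = -12 - 3*g)
p(U) = 5/9 - U/9 (p(U) = -(-5 + U)/9 = 5/9 - U/9)
L(n) = 58/9 - n**2 - n**3 + n/9 (L(n) = 7 - ((n**2 + (n*n)*n) + (5/9 - n/9)) = 7 - ((n**2 + n**2*n) + (5/9 - n/9)) = 7 - ((n**2 + n**3) + (5/9 - n/9)) = 7 - (5/9 + n**2 + n**3 - n/9) = 7 + (-5/9 - n**2 - n**3 + n/9) = 58/9 - n**2 - n**3 + n/9)
(-296 + L(h(-2, M(t))))**2 = (-296 + (58/9 - 1*1**2 - 1*1**3 + (1/9)*1))**2 = (-296 + (58/9 - 1*1 - 1*1 + 1/9))**2 = (-296 + (58/9 - 1 - 1 + 1/9))**2 = (-296 + 41/9)**2 = (-2623/9)**2 = 6880129/81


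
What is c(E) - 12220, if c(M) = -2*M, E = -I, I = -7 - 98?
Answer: -12430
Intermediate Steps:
I = -105
E = 105 (E = -1*(-105) = 105)
c(E) - 12220 = -2*105 - 12220 = -210 - 12220 = -12430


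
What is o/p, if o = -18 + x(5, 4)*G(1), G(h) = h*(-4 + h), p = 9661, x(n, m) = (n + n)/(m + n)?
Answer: -64/28983 ≈ -0.0022082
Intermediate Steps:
x(n, m) = 2*n/(m + n) (x(n, m) = (2*n)/(m + n) = 2*n/(m + n))
o = -64/3 (o = -18 + (2*5/(4 + 5))*(1*(-4 + 1)) = -18 + (2*5/9)*(1*(-3)) = -18 + (2*5*(⅑))*(-3) = -18 + (10/9)*(-3) = -18 - 10/3 = -64/3 ≈ -21.333)
o/p = -64/3/9661 = -64/3*1/9661 = -64/28983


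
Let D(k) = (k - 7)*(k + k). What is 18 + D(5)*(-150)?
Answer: 3018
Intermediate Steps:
D(k) = 2*k*(-7 + k) (D(k) = (-7 + k)*(2*k) = 2*k*(-7 + k))
18 + D(5)*(-150) = 18 + (2*5*(-7 + 5))*(-150) = 18 + (2*5*(-2))*(-150) = 18 - 20*(-150) = 18 + 3000 = 3018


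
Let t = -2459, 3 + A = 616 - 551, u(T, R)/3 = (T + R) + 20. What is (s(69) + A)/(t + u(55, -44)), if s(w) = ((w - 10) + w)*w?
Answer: -4447/1183 ≈ -3.7591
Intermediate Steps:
u(T, R) = 60 + 3*R + 3*T (u(T, R) = 3*((T + R) + 20) = 3*((R + T) + 20) = 3*(20 + R + T) = 60 + 3*R + 3*T)
A = 62 (A = -3 + (616 - 551) = -3 + 65 = 62)
s(w) = w*(-10 + 2*w) (s(w) = ((-10 + w) + w)*w = (-10 + 2*w)*w = w*(-10 + 2*w))
(s(69) + A)/(t + u(55, -44)) = (2*69*(-5 + 69) + 62)/(-2459 + (60 + 3*(-44) + 3*55)) = (2*69*64 + 62)/(-2459 + (60 - 132 + 165)) = (8832 + 62)/(-2459 + 93) = 8894/(-2366) = 8894*(-1/2366) = -4447/1183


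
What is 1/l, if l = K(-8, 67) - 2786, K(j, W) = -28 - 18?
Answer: -1/2832 ≈ -0.00035311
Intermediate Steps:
K(j, W) = -46
l = -2832 (l = -46 - 2786 = -2832)
1/l = 1/(-2832) = -1/2832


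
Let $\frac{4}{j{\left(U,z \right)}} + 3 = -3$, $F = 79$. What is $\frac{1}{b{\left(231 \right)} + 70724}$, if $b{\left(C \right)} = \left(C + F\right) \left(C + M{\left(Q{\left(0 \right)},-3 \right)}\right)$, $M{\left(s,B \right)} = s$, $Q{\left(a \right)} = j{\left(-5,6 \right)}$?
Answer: $\frac{3}{426382} \approx 7.0359 \cdot 10^{-6}$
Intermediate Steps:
$j{\left(U,z \right)} = - \frac{2}{3}$ ($j{\left(U,z \right)} = \frac{4}{-3 - 3} = \frac{4}{-6} = 4 \left(- \frac{1}{6}\right) = - \frac{2}{3}$)
$Q{\left(a \right)} = - \frac{2}{3}$
$b{\left(C \right)} = \left(79 + C\right) \left(- \frac{2}{3} + C\right)$ ($b{\left(C \right)} = \left(C + 79\right) \left(C - \frac{2}{3}\right) = \left(79 + C\right) \left(- \frac{2}{3} + C\right)$)
$\frac{1}{b{\left(231 \right)} + 70724} = \frac{1}{\left(- \frac{158}{3} + 231^{2} + \frac{235}{3} \cdot 231\right) + 70724} = \frac{1}{\left(- \frac{158}{3} + 53361 + 18095\right) + 70724} = \frac{1}{\frac{214210}{3} + 70724} = \frac{1}{\frac{426382}{3}} = \frac{3}{426382}$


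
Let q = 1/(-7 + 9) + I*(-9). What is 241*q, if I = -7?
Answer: 30607/2 ≈ 15304.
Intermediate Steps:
q = 127/2 (q = 1/(-7 + 9) - 7*(-9) = 1/2 + 63 = ½ + 63 = 127/2 ≈ 63.500)
241*q = 241*(127/2) = 30607/2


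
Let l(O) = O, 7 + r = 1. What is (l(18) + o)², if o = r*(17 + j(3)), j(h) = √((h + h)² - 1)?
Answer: 8316 + 1008*√35 ≈ 14279.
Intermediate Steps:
r = -6 (r = -7 + 1 = -6)
j(h) = √(-1 + 4*h²) (j(h) = √((2*h)² - 1) = √(4*h² - 1) = √(-1 + 4*h²))
o = -102 - 6*√35 (o = -6*(17 + √(-1 + 4*3²)) = -6*(17 + √(-1 + 4*9)) = -6*(17 + √(-1 + 36)) = -6*(17 + √35) = -102 - 6*√35 ≈ -137.50)
(l(18) + o)² = (18 + (-102 - 6*√35))² = (-84 - 6*√35)²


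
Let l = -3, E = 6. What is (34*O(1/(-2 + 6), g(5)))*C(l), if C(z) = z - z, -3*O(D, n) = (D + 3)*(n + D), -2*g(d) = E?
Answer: 0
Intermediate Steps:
g(d) = -3 (g(d) = -½*6 = -3)
O(D, n) = -(3 + D)*(D + n)/3 (O(D, n) = -(D + 3)*(n + D)/3 = -(3 + D)*(D + n)/3)
C(z) = 0
(34*O(1/(-2 + 6), g(5)))*C(l) = (34*(-1/(-2 + 6) - 1*(-3) - 1/(3*(-2 + 6)²) - ⅓*(-3)/(-2 + 6)))*0 = (34*(-1/4 + 3 - (1/4)²/3 - ⅓*(-3)/4))*0 = (34*(-1*¼ + 3 - (¼)²/3 - ⅓*¼*(-3)))*0 = (34*(-¼ + 3 - ⅓*1/16 + ¼))*0 = (34*(-¼ + 3 - 1/48 + ¼))*0 = (34*(143/48))*0 = (2431/24)*0 = 0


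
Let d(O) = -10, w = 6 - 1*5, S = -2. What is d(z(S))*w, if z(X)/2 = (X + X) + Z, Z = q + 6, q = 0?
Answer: -10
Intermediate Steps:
Z = 6 (Z = 0 + 6 = 6)
z(X) = 12 + 4*X (z(X) = 2*((X + X) + 6) = 2*(2*X + 6) = 2*(6 + 2*X) = 12 + 4*X)
w = 1 (w = 6 - 5 = 1)
d(z(S))*w = -10*1 = -10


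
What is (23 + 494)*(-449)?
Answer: -232133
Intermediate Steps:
(23 + 494)*(-449) = 517*(-449) = -232133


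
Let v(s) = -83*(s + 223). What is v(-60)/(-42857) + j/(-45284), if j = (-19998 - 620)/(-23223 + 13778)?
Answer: 2892784759197/9165127592330 ≈ 0.31563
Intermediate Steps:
v(s) = -18509 - 83*s (v(s) = -83*(223 + s) = -18509 - 83*s)
j = 20618/9445 (j = -20618/(-9445) = -20618*(-1/9445) = 20618/9445 ≈ 2.1830)
v(-60)/(-42857) + j/(-45284) = (-18509 - 83*(-60))/(-42857) + (20618/9445)/(-45284) = (-18509 + 4980)*(-1/42857) + (20618/9445)*(-1/45284) = -13529*(-1/42857) - 10309/213853690 = 13529/42857 - 10309/213853690 = 2892784759197/9165127592330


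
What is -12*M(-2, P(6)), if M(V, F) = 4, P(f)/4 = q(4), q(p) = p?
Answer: -48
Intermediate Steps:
P(f) = 16 (P(f) = 4*4 = 16)
-12*M(-2, P(6)) = -12*4 = -48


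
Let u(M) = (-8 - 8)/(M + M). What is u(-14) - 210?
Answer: -1466/7 ≈ -209.43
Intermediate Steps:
u(M) = -8/M (u(M) = -16*1/(2*M) = -8/M)
u(-14) - 210 = -8/(-14) - 210 = -8*(-1/14) - 210 = 4/7 - 210 = -1466/7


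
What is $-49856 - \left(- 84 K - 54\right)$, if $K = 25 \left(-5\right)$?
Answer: $-60302$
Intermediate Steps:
$K = -125$
$-49856 - \left(- 84 K - 54\right) = -49856 - \left(\left(-84\right) \left(-125\right) - 54\right) = -49856 - \left(10500 - 54\right) = -49856 - 10446 = -60302$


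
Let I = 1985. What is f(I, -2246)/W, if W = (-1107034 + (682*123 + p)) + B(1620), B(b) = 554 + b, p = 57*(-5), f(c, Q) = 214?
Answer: -214/1021259 ≈ -0.00020955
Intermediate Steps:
p = -285
W = -1021259 (W = (-1107034 + (682*123 - 285)) + (554 + 1620) = (-1107034 + (83886 - 285)) + 2174 = (-1107034 + 83601) + 2174 = -1023433 + 2174 = -1021259)
f(I, -2246)/W = 214/(-1021259) = 214*(-1/1021259) = -214/1021259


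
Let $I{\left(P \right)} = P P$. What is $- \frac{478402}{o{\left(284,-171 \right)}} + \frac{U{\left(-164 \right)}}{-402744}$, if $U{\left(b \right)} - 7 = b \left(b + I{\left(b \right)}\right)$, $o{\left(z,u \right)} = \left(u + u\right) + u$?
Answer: $\frac{64974182707}{68869224} \approx 943.44$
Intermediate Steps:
$I{\left(P \right)} = P^{2}$
$o{\left(z,u \right)} = 3 u$ ($o{\left(z,u \right)} = 2 u + u = 3 u$)
$U{\left(b \right)} = 7 + b \left(b + b^{2}\right)$
$- \frac{478402}{o{\left(284,-171 \right)}} + \frac{U{\left(-164 \right)}}{-402744} = - \frac{478402}{3 \left(-171\right)} + \frac{7 + \left(-164\right)^{2} + \left(-164\right)^{3}}{-402744} = - \frac{478402}{-513} + \left(7 + 26896 - 4410944\right) \left(- \frac{1}{402744}\right) = \left(-478402\right) \left(- \frac{1}{513}\right) - - \frac{1461347}{134248} = \frac{478402}{513} + \frac{1461347}{134248} = \frac{64974182707}{68869224}$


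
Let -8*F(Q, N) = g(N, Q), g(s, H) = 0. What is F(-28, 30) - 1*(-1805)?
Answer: 1805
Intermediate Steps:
F(Q, N) = 0 (F(Q, N) = -⅛*0 = 0)
F(-28, 30) - 1*(-1805) = 0 - 1*(-1805) = 0 + 1805 = 1805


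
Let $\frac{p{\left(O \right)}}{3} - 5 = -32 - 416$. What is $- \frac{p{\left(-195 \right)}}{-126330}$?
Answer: $- \frac{443}{42110} \approx -0.01052$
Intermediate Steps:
$p{\left(O \right)} = -1329$ ($p{\left(O \right)} = 15 + 3 \left(-32 - 416\right) = 15 + 3 \left(-448\right) = 15 - 1344 = -1329$)
$- \frac{p{\left(-195 \right)}}{-126330} = - \frac{-1329}{-126330} = - \frac{\left(-1329\right) \left(-1\right)}{126330} = \left(-1\right) \frac{443}{42110} = - \frac{443}{42110}$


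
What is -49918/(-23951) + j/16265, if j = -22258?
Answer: 278814912/389563015 ≈ 0.71571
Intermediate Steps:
-49918/(-23951) + j/16265 = -49918/(-23951) - 22258/16265 = -49918*(-1/23951) - 22258*1/16265 = 49918/23951 - 22258/16265 = 278814912/389563015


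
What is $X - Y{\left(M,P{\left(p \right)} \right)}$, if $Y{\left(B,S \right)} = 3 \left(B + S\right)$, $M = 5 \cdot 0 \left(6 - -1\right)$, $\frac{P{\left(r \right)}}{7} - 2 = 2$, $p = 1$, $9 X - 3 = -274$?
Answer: $- \frac{1027}{9} \approx -114.11$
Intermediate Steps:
$X = - \frac{271}{9}$ ($X = \frac{1}{3} + \frac{1}{9} \left(-274\right) = \frac{1}{3} - \frac{274}{9} = - \frac{271}{9} \approx -30.111$)
$P{\left(r \right)} = 28$ ($P{\left(r \right)} = 14 + 7 \cdot 2 = 14 + 14 = 28$)
$M = 0$ ($M = 0 \left(6 + 1\right) = 0 \cdot 7 = 0$)
$Y{\left(B,S \right)} = 3 B + 3 S$
$X - Y{\left(M,P{\left(p \right)} \right)} = - \frac{271}{9} - \left(3 \cdot 0 + 3 \cdot 28\right) = - \frac{271}{9} - \left(0 + 84\right) = - \frac{271}{9} - 84 = - \frac{1027}{9}$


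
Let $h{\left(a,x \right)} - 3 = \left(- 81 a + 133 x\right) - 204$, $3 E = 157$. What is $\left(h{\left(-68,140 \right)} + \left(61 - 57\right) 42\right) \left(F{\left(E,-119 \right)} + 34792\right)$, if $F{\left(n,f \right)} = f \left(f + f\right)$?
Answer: $1520731830$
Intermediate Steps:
$E = \frac{157}{3}$ ($E = \frac{1}{3} \cdot 157 = \frac{157}{3} \approx 52.333$)
$F{\left(n,f \right)} = 2 f^{2}$ ($F{\left(n,f \right)} = f 2 f = 2 f^{2}$)
$h{\left(a,x \right)} = -201 - 81 a + 133 x$ ($h{\left(a,x \right)} = 3 - \left(204 - 133 x + 81 a\right) = -201 - 81 a + 133 x$)
$\left(h{\left(-68,140 \right)} + \left(61 - 57\right) 42\right) \left(F{\left(E,-119 \right)} + 34792\right) = \left(\left(-201 - -5508 + 133 \cdot 140\right) + \left(61 - 57\right) 42\right) \left(2 \left(-119\right)^{2} + 34792\right) = \left(\left(-201 + 5508 + 18620\right) + 4 \cdot 42\right) \left(2 \cdot 14161 + 34792\right) = \left(23927 + 168\right) \left(28322 + 34792\right) = 24095 \cdot 63114 = 1520731830$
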